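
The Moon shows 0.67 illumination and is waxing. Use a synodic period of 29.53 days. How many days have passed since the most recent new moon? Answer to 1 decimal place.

Invert f = (1 − cos θ)/2 to get cos θ = 1 − 2(0.67) = -0.340, hence θ₀ = arccos -0.340 = 109.9°.
The Moon is waxing (0°–180°), so θ = 109.9° directly.
Age = 29.53 × 109.9°/360° ≈ 9.01 days.

9.0 days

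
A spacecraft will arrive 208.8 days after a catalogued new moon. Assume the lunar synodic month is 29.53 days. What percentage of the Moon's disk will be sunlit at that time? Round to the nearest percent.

5%

208.8 d spans 7 complete synodic months (7 × 29.53 = 206.71 d) plus 2.09 d.
The Moon has covered 2.09/29.53 of its cycle, so θ ≈ 360° × 2.09/29.53 = 25.5°.
With cos θ = 0.903, the lit fraction is (1 − 0.903)/2 ≈ 0.049, so 5%.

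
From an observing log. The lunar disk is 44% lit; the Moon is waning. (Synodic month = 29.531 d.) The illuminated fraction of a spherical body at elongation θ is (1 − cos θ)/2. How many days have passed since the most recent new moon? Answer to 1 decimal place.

cos θ = 1 − 2f = 0.120, giving a principal value of 83.1°.
A waning Moon lies in 180°–360°, so θ = 360° − 83.1° = 276.9°.
Age = 29.531 × 276.9°/360° ≈ 22.71 days.

22.7 days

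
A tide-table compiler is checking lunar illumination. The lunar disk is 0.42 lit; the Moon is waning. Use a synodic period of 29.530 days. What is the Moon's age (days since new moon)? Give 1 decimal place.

Invert f = (1 − cos θ)/2 to get cos θ = 1 − 2(0.42) = 0.160, hence θ₀ = arccos 0.160 = 80.8°.
Waning ⇒ past full, so θ = 360° − 80.8° = 279.2°.
That fraction of the synodic month is 279.2/360 × 29.530 d ≈ 22.90 d.

22.9 days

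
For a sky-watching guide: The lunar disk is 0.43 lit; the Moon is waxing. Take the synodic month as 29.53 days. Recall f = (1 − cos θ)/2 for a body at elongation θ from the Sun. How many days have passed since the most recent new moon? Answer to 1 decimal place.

6.7 days

Invert f = (1 − cos θ)/2 to get cos θ = 1 − 2(0.43) = 0.140, hence θ₀ = arccos 0.140 = 82.0°.
The Moon is waxing (0°–180°), so θ = 82.0° directly.
That fraction of the synodic month is 82.0/360 × 29.53 d ≈ 6.72 d.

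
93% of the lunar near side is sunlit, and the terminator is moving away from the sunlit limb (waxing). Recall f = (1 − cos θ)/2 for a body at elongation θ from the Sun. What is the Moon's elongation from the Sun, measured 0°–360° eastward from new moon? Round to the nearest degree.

Invert f = (1 − cos θ)/2 to get cos θ = 1 − 2(0.93) = -0.860, hence θ₀ = arccos -0.860 = 149.3°.
Before full moon the principal value applies: θ = 149.3°.

149°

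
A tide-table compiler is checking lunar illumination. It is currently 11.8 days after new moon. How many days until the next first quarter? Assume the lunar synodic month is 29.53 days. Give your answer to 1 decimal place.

25.1 days

First quarter is 0.25 of the way through the cycle: age 0.25 × 29.53 = 7.383 d.
Already past this cycle's first quarter; the next is at 7.383 + 29.53 = 36.913 d, so 36.913 − 11.8 = 25.113 days.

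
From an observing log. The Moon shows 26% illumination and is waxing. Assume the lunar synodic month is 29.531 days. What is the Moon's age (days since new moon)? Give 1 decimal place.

5.0 days

cos θ = 1 − 2f = 0.480, giving a principal value of 61.3°.
Waxing ⇒ before full, so θ = 61.3°.
That fraction of the synodic month is 61.3/360 × 29.531 d ≈ 5.03 d.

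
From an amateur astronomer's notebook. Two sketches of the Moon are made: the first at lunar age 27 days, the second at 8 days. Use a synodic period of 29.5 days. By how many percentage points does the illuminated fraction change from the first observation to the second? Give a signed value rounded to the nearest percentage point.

+50 percentage points

θ₁ = 360° × 27/29.5 = 329.5°, f₁ = (1 − cos θ₁)/2 = 0.069.
θ₂ = 360° × 8/29.5 = 97.6°, f₂ = (1 − cos θ₂)/2 = 0.566.
Change = f₂ − f₁ = +0.497 → +50 percentage points.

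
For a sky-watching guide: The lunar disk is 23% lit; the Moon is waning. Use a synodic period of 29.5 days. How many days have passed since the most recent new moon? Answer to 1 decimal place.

24.8 days

From f = (1 − cos θ)/2: cos θ = 1 − 2×0.23 = 0.540; arccos → 57.3°.
Since the Moon is past full (waning), take the reflex angle: θ = 360° − 57.3° = 302.7°.
At 360°/29.5 d per day, 302.7° corresponds to 24.80 days.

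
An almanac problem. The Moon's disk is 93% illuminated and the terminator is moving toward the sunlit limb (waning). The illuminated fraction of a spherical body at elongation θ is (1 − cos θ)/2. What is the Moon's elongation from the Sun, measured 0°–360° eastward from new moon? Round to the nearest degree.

Invert f = (1 − cos θ)/2 to get cos θ = 1 − 2(0.93) = -0.860, hence θ₀ = arccos -0.860 = 149.3°.
A waning Moon lies in 180°–360°, so θ = 360° − 149.3° = 210.7°.

211°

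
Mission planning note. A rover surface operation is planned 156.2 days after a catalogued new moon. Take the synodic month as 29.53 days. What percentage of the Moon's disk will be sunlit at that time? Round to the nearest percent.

62%

156.2 d spans 5 complete synodic months (5 × 29.53 = 147.65 d) plus 8.55 d.
Elongation θ = 360° × 8.55/29.53 ≈ 104.2°.
cos 104.2° = (-0.246), so f = (1 − (-0.246))/2 = 0.623, so 62%.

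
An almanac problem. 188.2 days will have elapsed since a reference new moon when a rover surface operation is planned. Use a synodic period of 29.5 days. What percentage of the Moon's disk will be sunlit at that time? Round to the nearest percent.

86%

188.2 d spans 6 complete synodic months (6 × 29.5 = 177.00 d) plus 11.20 d.
The Moon has covered 11.20/29.5 of its cycle, so θ ≈ 360° × 11.20/29.5 = 136.7°.
cos 136.7° = (-0.728), so f = (1 − (-0.728))/2 = 0.864, so 86%.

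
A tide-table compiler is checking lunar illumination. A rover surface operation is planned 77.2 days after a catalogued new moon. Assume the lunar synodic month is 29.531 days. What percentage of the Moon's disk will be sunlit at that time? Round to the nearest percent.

77.2/29.531 = 2.614 lunations, so 2 complete cycles and 18.14 d into the next.
Phase angle: θ = 360°·(18.14 d)/(29.531 d) = 221.1°.
cos 221.1° = (-0.753), so f = (1 − (-0.753))/2 = 0.877, so 88%.

88%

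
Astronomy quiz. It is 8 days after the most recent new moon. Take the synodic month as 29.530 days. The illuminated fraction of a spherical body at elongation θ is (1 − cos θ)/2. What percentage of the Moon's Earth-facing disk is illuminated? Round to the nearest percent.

57%

Elongation θ = 360° × 8/29.530 ≈ 97.5°.
Illuminated fraction = (1 − cos 97.5°)/2 = (1 − (-0.131))/2 ≈ 0.566, so 57%.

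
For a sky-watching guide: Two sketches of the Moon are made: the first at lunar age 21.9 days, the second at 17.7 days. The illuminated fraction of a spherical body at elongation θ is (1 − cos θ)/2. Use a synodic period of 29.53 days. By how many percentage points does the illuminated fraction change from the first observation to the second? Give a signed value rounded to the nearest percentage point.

+38 pp

θ₁ = 360° × 21.9/29.53 = 267.0°, f₁ = (1 − cos θ₁)/2 = 0.526.
θ₂ = 360° × 17.7/29.53 = 215.8°, f₂ = (1 − cos θ₂)/2 = 0.906.
Change = f₂ − f₁ = +0.379 → +38 percentage points.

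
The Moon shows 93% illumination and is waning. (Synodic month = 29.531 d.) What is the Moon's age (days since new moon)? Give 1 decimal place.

From f = (1 − cos θ)/2: cos θ = 1 − 2×0.93 = -0.860; arccos → 149.3°.
A waning Moon lies in 180°–360°, so θ = 360° − 149.3° = 210.7°.
Age = 29.531 × 210.7°/360° ≈ 17.28 days.

17.3 days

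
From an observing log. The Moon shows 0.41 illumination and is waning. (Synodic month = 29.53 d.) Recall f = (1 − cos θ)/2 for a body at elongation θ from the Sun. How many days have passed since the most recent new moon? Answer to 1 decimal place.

23.0 days

From f = (1 − cos θ)/2: cos θ = 1 − 2×0.41 = 0.180; arccos → 79.6°.
A waning Moon lies in 180°–360°, so θ = 360° − 79.6° = 280.4°.
At 360°/29.53 d per day, 280.4° corresponds to 23.00 days.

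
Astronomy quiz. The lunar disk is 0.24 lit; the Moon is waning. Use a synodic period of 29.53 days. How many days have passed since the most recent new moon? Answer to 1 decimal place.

From f = (1 − cos θ)/2: cos θ = 1 − 2×0.24 = 0.520; arccos → 58.7°.
Since the Moon is past full (waning), take the reflex angle: θ = 360° − 58.7° = 301.3°.
Age = 29.53 × 301.3°/360° ≈ 24.72 days.

24.7 days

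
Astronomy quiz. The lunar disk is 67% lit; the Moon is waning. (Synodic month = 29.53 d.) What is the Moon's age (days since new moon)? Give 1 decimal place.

20.5 days

From f = (1 − cos θ)/2: cos θ = 1 − 2×0.67 = -0.340; arccos → 109.9°.
Waning ⇒ past full, so θ = 360° − 109.9° = 250.1°.
That fraction of the synodic month is 250.1/360 × 29.53 d ≈ 20.52 d.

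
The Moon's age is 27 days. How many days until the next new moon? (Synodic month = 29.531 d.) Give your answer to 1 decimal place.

2.5 days

The next new moon completes the synodic month: 29.531 − 27 = 2.531 days.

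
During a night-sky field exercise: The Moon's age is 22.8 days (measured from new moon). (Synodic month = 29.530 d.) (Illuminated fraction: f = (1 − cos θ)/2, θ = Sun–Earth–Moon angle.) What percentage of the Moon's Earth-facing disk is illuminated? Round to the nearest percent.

Elongation θ = 360° × 22.8/29.530 ≈ 278.0°.
cos 278.0° = 0.138, so f = (1 − 0.138)/2 = 0.431, so 43%.

43%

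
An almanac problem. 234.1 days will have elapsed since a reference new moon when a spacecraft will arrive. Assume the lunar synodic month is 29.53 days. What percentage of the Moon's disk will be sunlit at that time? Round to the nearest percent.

234.1/29.53 = 7.928 lunations, so 7 complete cycles and 27.39 d into the next.
Phase angle: θ = 360°·(27.39 d)/(29.53 d) = 333.9°.
With cos θ = 0.898, the lit fraction is (1 − 0.898)/2 ≈ 0.051, so 5%.

5%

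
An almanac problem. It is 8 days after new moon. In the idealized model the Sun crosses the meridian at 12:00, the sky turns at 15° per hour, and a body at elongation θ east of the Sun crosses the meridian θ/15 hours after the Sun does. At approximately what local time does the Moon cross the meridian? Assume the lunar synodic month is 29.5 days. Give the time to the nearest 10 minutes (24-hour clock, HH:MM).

18:30

The Moon has covered 8/29.5 of its cycle, so θ ≈ 360° × 8/29.5 = 97.6°.
Delay after the Sun = 97.6° / (15°/h) ≈ 6.51 h.
12:00 + 6.508 h ≈ 18:31 → 18:30 to the nearest ten minutes.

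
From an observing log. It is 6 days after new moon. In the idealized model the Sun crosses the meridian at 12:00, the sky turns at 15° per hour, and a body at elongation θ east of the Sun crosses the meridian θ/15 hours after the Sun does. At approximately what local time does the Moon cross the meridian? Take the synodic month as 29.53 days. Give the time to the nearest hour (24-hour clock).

Phase angle: θ = 360°·(6 d)/(29.53 d) = 73.1°.
Delay after the Sun = 73.1° / (15°/h) ≈ 4.88 h.
12:00 + 4.88 h ≈ 16:53 → 17:00 to the nearest hour.

17:00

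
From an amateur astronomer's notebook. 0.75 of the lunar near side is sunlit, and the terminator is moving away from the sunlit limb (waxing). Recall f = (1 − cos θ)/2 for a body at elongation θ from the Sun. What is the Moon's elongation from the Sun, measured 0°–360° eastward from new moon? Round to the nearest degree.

120°

cos θ = 1 − 2f = -0.500, giving a principal value of 120.0°.
Waxing ⇒ before full, so θ = 120.0°.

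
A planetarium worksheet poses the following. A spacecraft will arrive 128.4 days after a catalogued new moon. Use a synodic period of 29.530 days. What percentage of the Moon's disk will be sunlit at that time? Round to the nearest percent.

79%

Reduce mod P: 128.4 − 4×29.530 = 10.28 d into the current lunation.
Phase angle: θ = 360°·(10.28 d)/(29.530 d) = 125.3°.
cos 125.3° = (-0.578), so f = (1 − (-0.578))/2 = 0.789, so 79%.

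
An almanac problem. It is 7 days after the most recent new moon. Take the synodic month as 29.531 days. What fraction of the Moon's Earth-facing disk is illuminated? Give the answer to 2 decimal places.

Phase angle: θ = 360°·(7 d)/(29.531 d) = 85.3°.
With cos θ = 0.081, the lit fraction is (1 − 0.081)/2 ≈ 0.459.

0.46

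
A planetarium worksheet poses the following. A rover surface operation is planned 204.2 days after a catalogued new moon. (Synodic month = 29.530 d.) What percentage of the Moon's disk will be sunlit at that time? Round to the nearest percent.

7%

204.2/29.530 = 6.915 lunations, so 6 complete cycles and 27.02 d into the next.
Phase angle: θ = 360°·(27.02 d)/(29.530 d) = 329.4°.
Illuminated fraction = (1 − cos 329.4°)/2 = (1 − 0.861)/2 ≈ 0.070, so 7%.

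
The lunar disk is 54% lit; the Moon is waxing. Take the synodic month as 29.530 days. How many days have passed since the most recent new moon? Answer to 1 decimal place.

Invert f = (1 − cos θ)/2 to get cos θ = 1 − 2(0.54) = -0.080, hence θ₀ = arccos -0.080 = 94.6°.
Before full moon the principal value applies: θ = 94.6°.
At 360°/29.530 d per day, 94.6° corresponds to 7.76 days.

7.8 days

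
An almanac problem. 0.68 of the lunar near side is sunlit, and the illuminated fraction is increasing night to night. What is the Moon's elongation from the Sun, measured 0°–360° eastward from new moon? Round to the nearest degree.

From f = (1 − cos θ)/2: cos θ = 1 − 2×0.68 = -0.360; arccos → 111.1°.
The Moon is waxing (0°–180°), so θ = 111.1° directly.

111°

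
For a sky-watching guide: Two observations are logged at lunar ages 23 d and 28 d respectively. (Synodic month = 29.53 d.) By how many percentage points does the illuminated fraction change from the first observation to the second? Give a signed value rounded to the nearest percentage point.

First observation: θ = 360°·23/29.53 = 280.4°, so f = 0.410.
Second observation: θ = 341.3°, f = 0.026.
Δf = 0.026 − 0.410 = -0.384, i.e. -38 pp.

-38 percentage points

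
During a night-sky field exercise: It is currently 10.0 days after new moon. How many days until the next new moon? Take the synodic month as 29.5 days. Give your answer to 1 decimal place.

19.5 days

The next new moon completes the synodic month: 29.5 − 10.0 = 19.500 days.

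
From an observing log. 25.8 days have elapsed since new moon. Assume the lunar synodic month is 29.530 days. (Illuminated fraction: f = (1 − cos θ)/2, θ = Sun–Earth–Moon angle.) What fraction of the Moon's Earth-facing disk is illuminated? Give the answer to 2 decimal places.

The Moon has covered 25.8/29.530 of its cycle, so θ ≈ 360° × 25.8/29.530 = 314.5°.
cos 314.5° = 0.701, so f = (1 − 0.701)/2 = 0.149.

0.15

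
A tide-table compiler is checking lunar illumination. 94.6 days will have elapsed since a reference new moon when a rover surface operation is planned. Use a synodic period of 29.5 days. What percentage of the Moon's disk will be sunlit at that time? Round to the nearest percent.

37%

94.6 d spans 3 complete synodic months (3 × 29.5 = 88.50 d) plus 6.10 d.
Phase angle: θ = 360°·(6.10 d)/(29.5 d) = 74.4°.
Illuminated fraction = (1 − cos 74.4°)/2 = (1 − 0.268)/2 ≈ 0.366, so 37%.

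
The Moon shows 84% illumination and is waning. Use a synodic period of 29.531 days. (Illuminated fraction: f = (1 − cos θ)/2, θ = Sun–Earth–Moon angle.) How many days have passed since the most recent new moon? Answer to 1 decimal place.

18.6 days

cos θ = 1 − 2f = -0.680, giving a principal value of 132.8°.
Waning ⇒ past full, so θ = 360° − 132.8° = 227.2°.
Age = 29.531 × 227.2°/360° ≈ 18.63 days.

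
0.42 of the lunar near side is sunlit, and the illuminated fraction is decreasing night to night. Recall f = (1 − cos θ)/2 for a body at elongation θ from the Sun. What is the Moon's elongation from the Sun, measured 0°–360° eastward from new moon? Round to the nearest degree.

Invert f = (1 − cos θ)/2 to get cos θ = 1 − 2(0.42) = 0.160, hence θ₀ = arccos 0.160 = 80.8°.
Waning ⇒ past full, so θ = 360° − 80.8° = 279.2°.

279°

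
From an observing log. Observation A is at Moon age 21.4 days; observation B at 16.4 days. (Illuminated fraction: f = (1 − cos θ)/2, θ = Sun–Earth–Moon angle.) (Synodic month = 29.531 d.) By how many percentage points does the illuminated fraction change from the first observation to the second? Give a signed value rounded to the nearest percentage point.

θ₁ = 360° × 21.4/29.531 = 260.9°, f₁ = (1 − cos θ₁)/2 = 0.579.
θ₂ = 360° × 16.4/29.531 = 199.9°, f₂ = (1 − cos θ₂)/2 = 0.970.
Change = f₂ − f₁ = +0.391 → +39 percentage points.

+39 percentage points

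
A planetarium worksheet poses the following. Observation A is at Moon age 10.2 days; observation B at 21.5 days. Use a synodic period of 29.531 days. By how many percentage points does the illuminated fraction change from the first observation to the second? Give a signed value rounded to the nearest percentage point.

-21 percentage points

First observation: θ = 360°·10.2/29.531 = 124.3°, so f = 0.782.
Second observation: θ = 262.1°, f = 0.569.
Δf = 0.569 − 0.782 = -0.213, i.e. -21 pp.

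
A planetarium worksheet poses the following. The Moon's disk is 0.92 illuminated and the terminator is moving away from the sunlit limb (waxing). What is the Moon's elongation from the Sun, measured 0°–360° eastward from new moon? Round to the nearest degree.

From f = (1 − cos θ)/2: cos θ = 1 − 2×0.92 = -0.840; arccos → 147.1°.
Waxing ⇒ before full, so θ = 147.1°.

147°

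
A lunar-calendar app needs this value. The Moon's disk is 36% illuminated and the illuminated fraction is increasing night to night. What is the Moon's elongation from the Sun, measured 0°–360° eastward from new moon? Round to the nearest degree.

Invert f = (1 − cos θ)/2 to get cos θ = 1 − 2(0.36) = 0.280, hence θ₀ = arccos 0.280 = 73.7°.
Before full moon the principal value applies: θ = 73.7°.

74°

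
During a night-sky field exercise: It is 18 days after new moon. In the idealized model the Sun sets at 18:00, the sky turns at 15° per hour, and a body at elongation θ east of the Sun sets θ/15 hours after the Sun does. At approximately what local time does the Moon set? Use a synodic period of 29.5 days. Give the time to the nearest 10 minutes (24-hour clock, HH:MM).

08:40

Elongation θ = 360° × 18/29.5 ≈ 219.7°.
The Moon trails the Sun by θ/15 = 219.7/15 ≈ 14.64 hours.
18:00 + 14.644 h ≈ 08:39 → 08:40 to the nearest ten minutes.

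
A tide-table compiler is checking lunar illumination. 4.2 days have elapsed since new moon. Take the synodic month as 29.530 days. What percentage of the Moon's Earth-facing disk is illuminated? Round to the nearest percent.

Phase angle: θ = 360°·(4.2 d)/(29.530 d) = 51.2°.
Illuminated fraction = (1 − cos 51.2°)/2 = (1 − 0.627)/2 ≈ 0.187, so 19%.

19%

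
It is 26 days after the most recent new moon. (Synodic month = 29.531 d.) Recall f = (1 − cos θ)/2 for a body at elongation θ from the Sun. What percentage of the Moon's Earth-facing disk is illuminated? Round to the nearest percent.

Phase angle: θ = 360°·(26 d)/(29.531 d) = 317.0°.
Illuminated fraction = (1 − cos 317.0°)/2 = (1 − 0.731)/2 ≈ 0.135, so 13%.

13%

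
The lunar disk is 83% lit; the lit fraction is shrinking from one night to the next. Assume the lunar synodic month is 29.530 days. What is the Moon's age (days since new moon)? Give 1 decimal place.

18.8 days

From f = (1 − cos θ)/2: cos θ = 1 − 2×0.83 = -0.660; arccos → 131.3°.
A waning Moon lies in 180°–360°, so θ = 360° − 131.3° = 228.7°.
Age = 29.530 × 228.7°/360° ≈ 18.76 days.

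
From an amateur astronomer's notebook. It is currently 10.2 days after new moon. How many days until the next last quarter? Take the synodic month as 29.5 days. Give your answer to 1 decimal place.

Last quarter occurs at elongation 270°, i.e. at age 29.5 × 270/360 = 22.125 d.
That is 22.125 − 10.2 = 11.925 days ahead.

11.9 days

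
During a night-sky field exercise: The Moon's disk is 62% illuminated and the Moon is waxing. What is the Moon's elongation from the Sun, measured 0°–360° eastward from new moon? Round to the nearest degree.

cos θ = 1 − 2f = -0.240, giving a principal value of 103.9°.
The Moon is waxing (0°–180°), so θ = 103.9° directly.

104°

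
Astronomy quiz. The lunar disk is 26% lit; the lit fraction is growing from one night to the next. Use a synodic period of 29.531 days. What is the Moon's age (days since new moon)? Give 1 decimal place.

5.0 days

From f = (1 − cos θ)/2: cos θ = 1 − 2×0.26 = 0.480; arccos → 61.3°.
Waxing ⇒ before full, so θ = 61.3°.
At 360°/29.531 d per day, 61.3° corresponds to 5.03 days.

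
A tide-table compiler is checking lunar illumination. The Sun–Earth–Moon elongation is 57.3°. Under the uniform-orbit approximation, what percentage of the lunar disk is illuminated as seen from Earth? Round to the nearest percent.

23%

Half-versine of 57.3°: (1 − 0.540)/2 = 0.230, i.e. 23%.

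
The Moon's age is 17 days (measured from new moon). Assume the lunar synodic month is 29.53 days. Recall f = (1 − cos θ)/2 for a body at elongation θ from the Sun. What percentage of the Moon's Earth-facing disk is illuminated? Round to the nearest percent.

94%

Elongation θ = 360° × 17/29.53 ≈ 207.2°.
With cos θ = (-0.889), the lit fraction is (1 − (-0.889))/2 ≈ 0.945, so 94%.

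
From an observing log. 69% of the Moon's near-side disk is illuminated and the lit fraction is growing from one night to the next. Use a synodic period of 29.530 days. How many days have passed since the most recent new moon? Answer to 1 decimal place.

From f = (1 − cos θ)/2: cos θ = 1 − 2×0.69 = -0.380; arccos → 112.3°.
Before full moon the principal value applies: θ = 112.3°.
That fraction of the synodic month is 112.3/360 × 29.530 d ≈ 9.21 d.

9.2 days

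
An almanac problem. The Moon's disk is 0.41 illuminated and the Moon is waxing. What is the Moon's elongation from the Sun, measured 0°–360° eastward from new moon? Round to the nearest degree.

80°

cos θ = 1 − 2f = 0.180, giving a principal value of 79.6°.
Waxing ⇒ before full, so θ = 79.6°.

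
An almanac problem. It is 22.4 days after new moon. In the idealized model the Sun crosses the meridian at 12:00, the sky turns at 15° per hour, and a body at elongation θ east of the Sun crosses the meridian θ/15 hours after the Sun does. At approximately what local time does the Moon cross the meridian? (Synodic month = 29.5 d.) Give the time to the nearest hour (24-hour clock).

06:00

Phase angle: θ = 360°·(22.4 d)/(29.5 d) = 273.4°.
At 15° of sky rotation per hour, 273.4° corresponds to a 18.22 h lag.
12:00 + 18.22 h ≈ 06:13 → 06:00 to the nearest hour.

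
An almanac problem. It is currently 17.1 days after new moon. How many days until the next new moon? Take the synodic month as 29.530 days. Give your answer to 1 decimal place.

One full lunation from the last new moon is 29.530 d; remaining = 29.530 − 17.1 = 12.430 d.

12.4 days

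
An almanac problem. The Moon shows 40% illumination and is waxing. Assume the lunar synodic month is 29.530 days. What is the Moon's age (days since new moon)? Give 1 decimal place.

6.4 days

From f = (1 − cos θ)/2: cos θ = 1 − 2×0.40 = 0.200; arccos → 78.5°.
The Moon is waxing (0°–180°), so θ = 78.5° directly.
Age = 29.530 × 78.5°/360° ≈ 6.44 days.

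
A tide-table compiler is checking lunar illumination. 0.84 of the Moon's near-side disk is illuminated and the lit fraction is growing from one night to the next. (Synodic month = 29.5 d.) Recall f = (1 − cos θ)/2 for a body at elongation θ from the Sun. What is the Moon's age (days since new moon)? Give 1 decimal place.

Invert f = (1 − cos θ)/2 to get cos θ = 1 − 2(0.84) = -0.680, hence θ₀ = arccos -0.680 = 132.8°.
Before full moon the principal value applies: θ = 132.8°.
That fraction of the synodic month is 132.8/360 × 29.5 d ≈ 10.89 d.

10.9 days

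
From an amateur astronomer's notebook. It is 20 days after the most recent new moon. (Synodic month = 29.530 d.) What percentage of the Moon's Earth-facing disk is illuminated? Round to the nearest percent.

72%

The Moon has covered 20/29.530 of its cycle, so θ ≈ 360° × 20/29.530 = 243.8°.
Illuminated fraction = (1 − cos 243.8°)/2 = (1 − (-0.441))/2 ≈ 0.721, so 72%.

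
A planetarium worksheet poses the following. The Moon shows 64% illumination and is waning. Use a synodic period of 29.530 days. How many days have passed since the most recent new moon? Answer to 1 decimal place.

From f = (1 − cos θ)/2: cos θ = 1 − 2×0.64 = -0.280; arccos → 106.3°.
Waning ⇒ past full, so θ = 360° − 106.3° = 253.7°.
Age = 29.530 × 253.7°/360° ≈ 20.81 days.

20.8 days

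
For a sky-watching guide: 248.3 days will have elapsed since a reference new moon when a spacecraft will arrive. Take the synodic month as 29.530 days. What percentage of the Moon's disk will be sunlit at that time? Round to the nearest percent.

92%

248.3/29.530 = 8.408 lunations, so 8 complete cycles and 12.06 d into the next.
Elongation θ = 360° × 12.06/29.530 ≈ 147.0°.
cos 147.0° = (-0.839), so f = (1 − (-0.839))/2 = 0.919, so 92%.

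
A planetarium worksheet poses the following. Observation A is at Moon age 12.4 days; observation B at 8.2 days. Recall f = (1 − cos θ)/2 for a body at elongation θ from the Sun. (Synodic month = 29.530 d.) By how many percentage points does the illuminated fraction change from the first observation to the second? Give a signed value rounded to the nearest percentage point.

First observation: θ = 360°·12.4/29.530 = 151.2°, so f = 0.938.
Second observation: θ = 100.0°, f = 0.587.
Δf = 0.587 − 0.938 = -0.351, i.e. -35 pp.

-35 percentage points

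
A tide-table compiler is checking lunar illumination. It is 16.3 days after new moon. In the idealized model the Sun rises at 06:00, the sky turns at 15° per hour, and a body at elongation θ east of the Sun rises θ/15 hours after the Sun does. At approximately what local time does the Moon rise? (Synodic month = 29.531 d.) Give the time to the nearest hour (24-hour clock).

Elongation θ = 360° × 16.3/29.531 ≈ 198.7°.
At 15° of sky rotation per hour, 198.7° corresponds to a 13.25 h lag.
06:00 + 13.25 h ≈ 19:15 → 19:00 to the nearest hour.

19:00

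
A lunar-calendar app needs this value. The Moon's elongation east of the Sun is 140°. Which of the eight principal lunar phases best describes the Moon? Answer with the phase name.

waxing gibbous

140° lies in the waxing gibbous sector of the 8-phase cycle.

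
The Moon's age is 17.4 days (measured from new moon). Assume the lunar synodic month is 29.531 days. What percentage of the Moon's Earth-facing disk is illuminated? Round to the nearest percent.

Elongation θ = 360° × 17.4/29.531 ≈ 212.1°.
Illuminated fraction = (1 − cos 212.1°)/2 = (1 − (-0.847))/2 ≈ 0.923, so 92%.

92%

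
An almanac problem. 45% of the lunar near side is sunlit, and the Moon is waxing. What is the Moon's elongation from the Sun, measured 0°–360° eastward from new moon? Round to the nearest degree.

84°

From f = (1 − cos θ)/2: cos θ = 1 − 2×0.45 = 0.100; arccos → 84.3°.
Before full moon the principal value applies: θ = 84.3°.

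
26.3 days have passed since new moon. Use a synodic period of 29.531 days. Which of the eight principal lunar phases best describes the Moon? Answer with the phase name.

At 26.3/29.531 of the cycle, θ ≈ 321° — the waning crescent range.

waning crescent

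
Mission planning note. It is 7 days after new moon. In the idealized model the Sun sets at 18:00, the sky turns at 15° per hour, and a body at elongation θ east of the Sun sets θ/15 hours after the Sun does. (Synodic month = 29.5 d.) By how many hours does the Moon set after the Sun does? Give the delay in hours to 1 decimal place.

5.7 h

The Moon has covered 7/29.5 of its cycle, so θ ≈ 360° × 7/29.5 = 85.4°.
At 15° of sky rotation per hour, 85.4° corresponds to a 5.69 h lag.
So the Moon sets 5.69 h after the Sun.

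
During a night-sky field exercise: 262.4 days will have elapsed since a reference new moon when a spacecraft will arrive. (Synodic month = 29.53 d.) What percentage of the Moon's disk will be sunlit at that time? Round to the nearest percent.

12%

262.4 d spans 8 complete synodic months (8 × 29.53 = 236.24 d) plus 26.16 d.
Elongation θ = 360° × 26.16/29.53 ≈ 318.9°.
Illuminated fraction = (1 − cos 318.9°)/2 = (1 − 0.754)/2 ≈ 0.123, so 12%.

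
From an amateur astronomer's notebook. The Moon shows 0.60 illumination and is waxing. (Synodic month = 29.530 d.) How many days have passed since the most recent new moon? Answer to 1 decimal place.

From f = (1 − cos θ)/2: cos θ = 1 − 2×0.60 = -0.200; arccos → 101.5°.
Waxing ⇒ before full, so θ = 101.5°.
That fraction of the synodic month is 101.5/360 × 29.530 d ≈ 8.33 d.

8.3 days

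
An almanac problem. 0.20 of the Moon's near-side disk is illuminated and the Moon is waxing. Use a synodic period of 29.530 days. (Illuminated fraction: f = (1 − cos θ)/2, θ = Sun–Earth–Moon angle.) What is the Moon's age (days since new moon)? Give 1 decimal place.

4.4 days

From f = (1 − cos θ)/2: cos θ = 1 − 2×0.20 = 0.600; arccos → 53.1°.
Waxing ⇒ before full, so θ = 53.1°.
Age = 29.530 × 53.1°/360° ≈ 4.36 days.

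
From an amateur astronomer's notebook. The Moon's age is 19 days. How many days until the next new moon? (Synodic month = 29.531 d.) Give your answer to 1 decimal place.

The next new moon completes the synodic month: 29.531 − 19 = 10.531 days.

10.5 days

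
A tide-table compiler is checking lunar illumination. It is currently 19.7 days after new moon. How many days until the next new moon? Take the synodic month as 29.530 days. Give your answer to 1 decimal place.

One full lunation from the last new moon is 29.530 d; remaining = 29.530 − 19.7 = 9.830 d.

9.8 days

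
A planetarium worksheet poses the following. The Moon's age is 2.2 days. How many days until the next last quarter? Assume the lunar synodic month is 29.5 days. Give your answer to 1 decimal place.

19.9 days

Last quarter is 0.75 of the way through the cycle: age 0.75 × 29.5 = 22.125 d.
So 19.925 days remain (22.125 − 2.2).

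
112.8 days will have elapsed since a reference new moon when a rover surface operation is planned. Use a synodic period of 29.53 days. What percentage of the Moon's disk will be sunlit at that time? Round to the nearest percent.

Reduce mod P: 112.8 − 3×29.53 = 24.21 d into the current lunation.
Phase angle: θ = 360°·(24.21 d)/(29.53 d) = 295.1°.
cos 295.1° = 0.425, so f = (1 − 0.425)/2 = 0.288, so 29%.

29%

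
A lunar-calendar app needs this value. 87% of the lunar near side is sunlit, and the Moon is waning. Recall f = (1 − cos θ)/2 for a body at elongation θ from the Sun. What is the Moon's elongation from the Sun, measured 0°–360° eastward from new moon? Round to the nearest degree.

222°

Invert f = (1 − cos θ)/2 to get cos θ = 1 − 2(0.87) = -0.740, hence θ₀ = arccos -0.740 = 137.7°.
A waning Moon lies in 180°–360°, so θ = 360° − 137.7° = 222.3°.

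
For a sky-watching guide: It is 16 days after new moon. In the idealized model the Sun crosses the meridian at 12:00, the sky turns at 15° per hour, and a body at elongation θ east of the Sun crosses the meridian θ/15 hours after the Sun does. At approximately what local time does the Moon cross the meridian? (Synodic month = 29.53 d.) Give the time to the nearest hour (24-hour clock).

Phase angle: θ = 360°·(16 d)/(29.53 d) = 195.1°.
At 15° of sky rotation per hour, 195.1° corresponds to a 13.00 h lag.
12:00 + 13.00 h ≈ 01:00 → 01:00 to the nearest hour.

01:00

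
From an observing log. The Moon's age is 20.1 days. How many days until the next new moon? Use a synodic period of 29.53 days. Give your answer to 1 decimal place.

One full lunation from the last new moon is 29.53 d; remaining = 29.53 − 20.1 = 9.430 d.

9.4 days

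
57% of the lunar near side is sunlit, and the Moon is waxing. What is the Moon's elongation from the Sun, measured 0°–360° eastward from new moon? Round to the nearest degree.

98°

From f = (1 − cos θ)/2: cos θ = 1 − 2×0.57 = -0.140; arccos → 98.0°.
Before full moon the principal value applies: θ = 98.0°.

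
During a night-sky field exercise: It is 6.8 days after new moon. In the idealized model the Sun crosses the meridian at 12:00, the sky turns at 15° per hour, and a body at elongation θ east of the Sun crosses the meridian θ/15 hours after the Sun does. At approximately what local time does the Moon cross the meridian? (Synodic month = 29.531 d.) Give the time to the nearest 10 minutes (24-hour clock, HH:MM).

The Moon has covered 6.8/29.531 of its cycle, so θ ≈ 360° × 6.8/29.531 = 82.9°.
The Moon trails the Sun by θ/15 = 82.9/15 ≈ 5.53 hours.
12:00 + 5.526 h ≈ 17:32 → 17:30 to the nearest ten minutes.

17:30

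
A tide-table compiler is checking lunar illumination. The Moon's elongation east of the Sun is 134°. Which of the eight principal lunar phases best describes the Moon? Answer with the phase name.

waxing gibbous

The waxing gibbous sector spans roughly 112°–158°; 134° falls inside it.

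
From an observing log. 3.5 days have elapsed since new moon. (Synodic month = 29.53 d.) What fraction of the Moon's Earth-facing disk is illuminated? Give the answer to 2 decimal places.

Phase angle: θ = 360°·(3.5 d)/(29.53 d) = 42.7°.
cos 42.7° = 0.735, so f = (1 − 0.735)/2 = 0.132.

0.13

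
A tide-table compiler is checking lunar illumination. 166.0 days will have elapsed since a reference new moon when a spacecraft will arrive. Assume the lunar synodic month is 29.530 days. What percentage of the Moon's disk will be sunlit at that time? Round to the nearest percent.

86%

Reduce mod P: 166.0 − 5×29.530 = 18.35 d into the current lunation.
Elongation θ = 360° × 18.35/29.530 ≈ 223.7°.
With cos θ = (-0.723), the lit fraction is (1 − (-0.723))/2 ≈ 0.861, so 86%.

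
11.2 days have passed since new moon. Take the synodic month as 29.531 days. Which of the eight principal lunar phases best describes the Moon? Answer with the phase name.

θ ≈ 360° × 11.2/29.531 = 137°, which falls in the waxing gibbous sector.

waxing gibbous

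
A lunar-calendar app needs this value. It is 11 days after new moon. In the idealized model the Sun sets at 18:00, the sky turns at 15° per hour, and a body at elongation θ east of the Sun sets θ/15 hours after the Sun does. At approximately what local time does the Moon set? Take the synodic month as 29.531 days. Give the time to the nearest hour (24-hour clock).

03:00

Phase angle: θ = 360°·(11 d)/(29.531 d) = 134.1°.
The Moon trails the Sun by θ/15 = 134.1/15 ≈ 8.94 hours.
18:00 + 8.94 h ≈ 02:56 → 03:00 to the nearest hour.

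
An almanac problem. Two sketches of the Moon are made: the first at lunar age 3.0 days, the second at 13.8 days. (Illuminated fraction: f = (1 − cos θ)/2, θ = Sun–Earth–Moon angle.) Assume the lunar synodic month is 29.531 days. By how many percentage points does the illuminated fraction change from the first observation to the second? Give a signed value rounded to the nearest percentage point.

+89 percentage points

θ₁ = 360° × 3.0/29.531 = 36.6°, f₁ = (1 − cos θ₁)/2 = 0.098.
θ₂ = 360° × 13.8/29.531 = 168.2°, f₂ = (1 − cos θ₂)/2 = 0.989.
Change = f₂ − f₁ = +0.891 → +89 percentage points.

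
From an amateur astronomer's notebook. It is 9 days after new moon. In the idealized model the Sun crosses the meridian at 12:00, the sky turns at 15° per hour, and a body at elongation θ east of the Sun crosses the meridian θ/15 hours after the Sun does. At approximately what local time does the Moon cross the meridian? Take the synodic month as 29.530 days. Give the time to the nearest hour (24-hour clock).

19:00

The Moon has covered 9/29.530 of its cycle, so θ ≈ 360° × 9/29.530 = 109.7°.
At 15° of sky rotation per hour, 109.7° corresponds to a 7.31 h lag.
12:00 + 7.31 h ≈ 19:19 → 19:00 to the nearest hour.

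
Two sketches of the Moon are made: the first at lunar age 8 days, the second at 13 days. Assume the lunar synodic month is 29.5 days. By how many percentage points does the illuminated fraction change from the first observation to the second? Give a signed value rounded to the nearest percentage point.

θ₁ = 360° × 8/29.5 = 97.6°, f₁ = (1 − cos θ₁)/2 = 0.566.
θ₂ = 360° × 13/29.5 = 158.6°, f₂ = (1 − cos θ₂)/2 = 0.966.
Change = f₂ − f₁ = +0.399 → +40 percentage points.

+40 percentage points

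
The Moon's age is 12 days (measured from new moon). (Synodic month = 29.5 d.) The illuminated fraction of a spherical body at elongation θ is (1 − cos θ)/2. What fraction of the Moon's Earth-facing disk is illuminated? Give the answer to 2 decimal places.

0.92

The Moon has covered 12/29.5 of its cycle, so θ ≈ 360° × 12/29.5 = 146.4°.
Illuminated fraction = (1 − cos 146.4°)/2 = (1 − (-0.833))/2 ≈ 0.917.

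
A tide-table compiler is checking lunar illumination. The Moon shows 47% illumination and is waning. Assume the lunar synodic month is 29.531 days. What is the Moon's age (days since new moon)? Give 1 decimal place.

From f = (1 − cos θ)/2: cos θ = 1 − 2×0.47 = 0.060; arccos → 86.6°.
A waning Moon lies in 180°–360°, so θ = 360° − 86.6° = 273.4°.
At 360°/29.531 d per day, 273.4° corresponds to 22.43 days.

22.4 days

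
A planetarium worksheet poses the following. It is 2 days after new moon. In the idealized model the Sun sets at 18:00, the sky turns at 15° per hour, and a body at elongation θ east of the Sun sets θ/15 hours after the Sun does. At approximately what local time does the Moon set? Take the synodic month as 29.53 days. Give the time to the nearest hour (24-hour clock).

Elongation θ = 360° × 2/29.53 ≈ 24.4°.
Delay after the Sun = 24.4° / (15°/h) ≈ 1.63 h.
18:00 + 1.63 h ≈ 19:38 → 20:00 to the nearest hour.

20:00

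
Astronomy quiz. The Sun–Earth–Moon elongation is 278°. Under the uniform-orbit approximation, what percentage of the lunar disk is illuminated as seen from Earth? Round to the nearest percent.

f = (1 − cos 278°)/2 = (1 − 0.139)/2 ≈ 0.430, i.e. 43%.

43%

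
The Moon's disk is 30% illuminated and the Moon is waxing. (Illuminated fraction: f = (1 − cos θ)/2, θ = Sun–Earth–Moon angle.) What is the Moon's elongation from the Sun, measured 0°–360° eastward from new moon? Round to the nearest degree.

cos θ = 1 − 2f = 0.400, giving a principal value of 66.4°.
Before full moon the principal value applies: θ = 66.4°.

66°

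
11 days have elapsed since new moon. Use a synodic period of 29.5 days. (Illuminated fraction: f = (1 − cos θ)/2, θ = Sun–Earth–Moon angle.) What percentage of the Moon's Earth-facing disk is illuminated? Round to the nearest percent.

85%

Elongation θ = 360° × 11/29.5 ≈ 134.2°.
cos 134.2° = (-0.698), so f = (1 − (-0.698))/2 = 0.849, so 85%.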